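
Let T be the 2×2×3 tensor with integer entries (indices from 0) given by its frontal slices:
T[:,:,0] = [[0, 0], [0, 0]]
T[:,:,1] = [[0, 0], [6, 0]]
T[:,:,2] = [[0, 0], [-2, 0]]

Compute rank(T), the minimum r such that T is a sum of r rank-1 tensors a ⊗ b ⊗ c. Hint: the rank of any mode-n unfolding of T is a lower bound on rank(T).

Lower bound: T ≠ 0 (e.g. T[1,0,1] = 6), so rank(T) ≥ 1.
Upper bound: if T = a ⊗ b ⊗ c then every fibre of T is a multiple of the corresponding factor, so read the factors off the fibres through the nonzero entry T[1,0,1] = 6.
The mode-1 fibre T[:,0,1] = [0, 6] gives a = [0, 1] (primitive direction); the mode-2 fibre T[1,:,1] = [6, 0] gives b = [1, 0]; then c[k] = T[1,0,k] / (a[1]·b[0]) = [0, 6, -2] / 1 = [0, 6, -2].
Expanding [0, 1] ⊗ [1, 0] ⊗ [0, 6, -2] reproduces all 12 entries of T, so T = [0, 1] ⊗ [1, 0] ⊗ [0, 6, -2] and rank(T) ≤ 1.
These bounds meet, so rank(T) = 1.

1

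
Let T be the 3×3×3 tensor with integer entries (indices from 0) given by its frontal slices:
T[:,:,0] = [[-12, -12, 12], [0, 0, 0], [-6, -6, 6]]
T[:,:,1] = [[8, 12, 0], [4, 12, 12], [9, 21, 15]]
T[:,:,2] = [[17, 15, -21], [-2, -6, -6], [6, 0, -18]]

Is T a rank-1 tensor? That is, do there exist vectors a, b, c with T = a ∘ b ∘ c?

The mode-2 unfolding of T (rows indexed by j, columns by (i,k) = (0,0), (0,1), (0,2), (1,0), (1,1), (1,2), (2,0), (2,1), (2,2)) is [[-12, 8, 17, 0, 4, -2, -6, 9, 6], [-12, 12, 15, 0, 12, -6, -6, 21, 0], [12, 0, -21, 0, 12, -6, 6, 15, -18]].
There the 2×2 minor on rows j ∈ {0, 1}, columns (i,k) ∈ {(0,0), (0,1)} is det [[-12, 8], [-12, 12]] = -48 ≠ 0, so this unfolding has rank ≥ 2; CP rank is at least every unfolding rank, so rank(T) ≥ 2.
In particular rank(T) ≥ 2 > 1, so T is not rank-1.

No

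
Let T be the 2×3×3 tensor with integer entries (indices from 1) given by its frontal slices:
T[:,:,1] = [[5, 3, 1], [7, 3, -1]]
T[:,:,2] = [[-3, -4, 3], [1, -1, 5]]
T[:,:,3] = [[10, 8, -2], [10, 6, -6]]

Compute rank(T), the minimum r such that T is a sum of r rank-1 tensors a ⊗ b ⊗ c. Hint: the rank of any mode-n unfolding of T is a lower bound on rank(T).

Lower bound: the mode-3 unfolding of T (rows indexed by k, columns by (i,j) = (1,1), (1,2), (1,3), (2,1), (2,2), (2,3)) is [[5, 3, 1, 7, 3, -1], [-3, -4, 3, 1, -1, 5], [10, 8, -2, 10, 6, -6]].
There the 3×3 minor on rows k ∈ {1, 2, 3}, columns (i,j) ∈ {(1,1), (1,2), (1,3)} is det [[5, 3, 1], [-3, -4, 3], [10, 8, -2]] = 8 ≠ 0, so this unfolding has rank ≥ 3; CP rank is at least every unfolding rank, so rank(T) ≥ 3. (This is only a lower bound: in general the CP rank may exceed every unfolding rank, so we still need to exhibit 3 rank-1 terms summing to T.)
Upper bound: T is a sum of 3 rank-1 terms, T = [1, -1] ⊗ [1, 1, 1] ⊗ [1, -1, 2] + [1, 1] ⊗ [1, 1, -1] ⊗ [0, -4, 4] + [1, 2] ⊗ [2, 1, 0] ⊗ [2, 1, 2] (written with every a and b primitive with positive leading entry and the scale carried by c; CP decompositions are not unique, and this one is verified by expanding entrywise), so rank(T) ≤ 3.
These bounds meet, so rank(T) = 3.

3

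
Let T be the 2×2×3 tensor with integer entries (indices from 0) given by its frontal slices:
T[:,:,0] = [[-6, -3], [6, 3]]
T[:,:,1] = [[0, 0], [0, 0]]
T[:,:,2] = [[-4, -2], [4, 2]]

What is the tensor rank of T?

Lower bound: T ≠ 0 (e.g. T[0,0,0] = -6), so rank(T) ≥ 1.
Upper bound: if T = a ⊗ b ⊗ c then every fibre of T is a multiple of the corresponding factor, so read the factors off the fibres through the nonzero entry T[0,0,0] = -6.
The mode-1 fibre T[:,0,0] = [-6, 6] gives a = [1, -1] (primitive direction); the mode-2 fibre T[0,:,0] = [-6, -3] gives b = [2, 1]; then c[k] = T[0,0,k] / (a[0]·b[0]) = [-6, 0, -4] / 2 = [-3, 0, -2].
Expanding [1, -1] ⊗ [2, 1] ⊗ [-3, 0, -2] reproduces all 12 entries of T, so T = [1, -1] ⊗ [2, 1] ⊗ [-3, 0, -2] and rank(T) ≤ 1.
These bounds meet, so rank(T) = 1.

1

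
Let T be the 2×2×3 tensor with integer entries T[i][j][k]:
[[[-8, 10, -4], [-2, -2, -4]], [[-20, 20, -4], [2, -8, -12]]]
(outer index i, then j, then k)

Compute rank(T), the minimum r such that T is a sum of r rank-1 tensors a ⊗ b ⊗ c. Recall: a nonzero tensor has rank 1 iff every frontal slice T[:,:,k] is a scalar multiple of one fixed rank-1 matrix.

3

Lower bound: the mode-3 unfolding of T (rows indexed by k, columns by (i,j) = (0,0), (0,1), (1,0), (1,1)) is [[-8, -2, -20, 2], [10, -2, 20, -8], [-4, -4, -4, -12]].
There the 3×3 minor on rows k ∈ {0, 1, 2}, columns (i,j) ∈ {(0,0), (0,1), (1,0)} is det [[-8, -2, -20], [10, -2, 20], [-4, -4, -4]] = 336 ≠ 0, so this unfolding has rank ≥ 3; CP rank is at least every unfolding rank, so rank(T) ≥ 3. (Flattening ranks never certify an upper bound on CP rank; for that we must actually write T with 3 rank-1 terms.)
Upper bound: T is a sum of 3 rank-1 terms, T = [0, 1] ⊗ [1, -1] ⊗ [-8, 8, 4] + [1, 1] ⊗ [2, -1] ⊗ [-2, 4, 0] + [1, 2] ⊗ [1, 1] ⊗ [-4, 2, -4] (one valid choice — decompositions are not unique — normalised so each a, b is primitive with positive first nonzero entry; check it by expanding all entries), so rank(T) ≤ 3.
These bounds meet, so rank(T) = 3.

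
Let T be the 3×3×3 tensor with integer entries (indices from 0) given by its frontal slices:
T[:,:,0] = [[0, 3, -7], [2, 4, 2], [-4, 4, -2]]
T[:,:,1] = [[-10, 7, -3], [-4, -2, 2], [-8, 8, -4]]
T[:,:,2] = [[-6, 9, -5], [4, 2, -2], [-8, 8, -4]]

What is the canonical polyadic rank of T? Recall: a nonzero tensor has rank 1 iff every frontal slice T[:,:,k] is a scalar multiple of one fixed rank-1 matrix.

Lower bound: in the mode-3 unfolding of T (rows indexed by k, columns by (i,j)) the 3×3 minor on rows k ∈ {0, 1, 2}, columns (i,j) ∈ {(0,0), (0,1), (0,2)} is det [[0, 3, -7], [-10, 7, -3], [-6, 9, -5]] = 240 ≠ 0, so that unfolding has rank ≥ 3 and hence rank(T) ≥ 3 (CP rank is at least every unfolding rank, though it can be larger).
Upper bound: T is a sum of 3 rank-1 terms, T = [1, -1, 0] ⊗ [1, -1, -2] ⊗ [2, 0, 0] + [1, 0, 1] ⊗ [2, -2, 1] ⊗ [-2, -4, -4] + [1, 2, 0] ⊗ [2, 1, -1] ⊗ [1, -1, 1] (one valid choice — decompositions are not unique — normalised so each a, b is primitive with positive first nonzero entry; check it by expanding all entries), so rank(T) ≤ 3.
These bounds meet, so rank(T) = 3.

3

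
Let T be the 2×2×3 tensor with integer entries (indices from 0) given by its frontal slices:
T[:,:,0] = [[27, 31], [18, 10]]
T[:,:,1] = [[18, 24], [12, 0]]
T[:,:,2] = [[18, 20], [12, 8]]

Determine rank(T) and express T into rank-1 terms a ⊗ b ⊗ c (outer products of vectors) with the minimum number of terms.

Lower bound: the mode-2 unfolding of T (rows indexed by j, columns by (i,k) = (0,0), (0,1), (0,2), (1,0), (1,1), (1,2)) is [[27, 18, 18, 18, 12, 12], [31, 24, 20, 10, 0, 8]].
There the 2×2 minor on rows j ∈ {0, 1}, columns (i,k) ∈ {(0,0), (0,1)} is det [[27, 18], [31, 24]] = 90 ≠ 0, so this unfolding has rank ≥ 2; CP rank is at least every unfolding rank, so rank(T) ≥ 2. (Flattening ranks never certify an upper bound on CP rank; for that we must actually write T with 2 rank-1 terms.)
Upper bound — finding two terms. Write S_k = T[:,:,k] for the frontal slices: S₀ = [[27, 31], [18, 10]], S₁ = [[18, 24], [12, 0]], S₂ = [[18, 20], [12, 8]].
If T = a₁ ⊗ b₁ ⊗ c₁ + a₂ ⊗ b₂ ⊗ c₂ then each S_k = c₁[k]·a₁b₁ᵀ + c₂[k]·a₂b₂ᵀ. S₀ and S₁ are linearly independent, so a₁b₁ᵀ and a₂b₂ᵀ must span the same plane of matrices: they are the rank-1 matrices of the form x·S₀ + y·S₁.
det(x·S₀ + y·S₁) is −288·x² − 624·xy − 288·y² = (-48)·(2·x + 3·y)(3·x + 2·y), vanishing at (x:y) = (3:-2) and (2:-3).
M₁ = 3·S₀ − 2·S₁ = [[45, 45], [30, 30]] = 15·[3, 2][1, 1]ᵀ and M₂ = 2·S₀ − 3·S₁ = [[0, -10], [0, 20]] = (-10)·[1, -2][0, 1]ᵀ, so take a₁ = [3, 2], b₁ = [1, 1], a₂ = [1, -2], b₂ = [0, 1].
Each slice is an integer combination of E₁ = a₁b₁ᵀ and E₂ = a₂b₂ᵀ: S₀ = 9·E₁ + 4·E₂, S₁ = 6·E₁ + 6·E₂, S₂ = 6·E₁ + 2·E₂; reading off coefficients, c₁ = [9, 6, 6] and c₂ = [4, 6, 2].
Hence T = [3, 2] ⊗ [1, 1] ⊗ [9, 6, 6] + [1, -2] ⊗ [0, 1] ⊗ [4, 6, 2], so rank(T) ≤ 2.
These bounds meet, so rank(T) = 2.

rank(T) = 2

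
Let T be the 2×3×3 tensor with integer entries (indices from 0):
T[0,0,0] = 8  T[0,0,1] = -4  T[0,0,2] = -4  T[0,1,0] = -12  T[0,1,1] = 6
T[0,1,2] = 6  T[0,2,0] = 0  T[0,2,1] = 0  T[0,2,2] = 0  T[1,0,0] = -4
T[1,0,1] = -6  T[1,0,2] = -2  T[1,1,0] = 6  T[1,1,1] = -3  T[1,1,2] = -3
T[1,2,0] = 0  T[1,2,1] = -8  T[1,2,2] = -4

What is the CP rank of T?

2

Lower bound: the mode-1 unfolding of T (rows indexed by i, columns by (j,k) = (0,0), (0,1), (0,2), (1,0), (1,1), (1,2), (2,0), (2,1), (2,2)) is [[8, -4, -4, -12, 6, 6, 0, 0, 0], [-4, -6, -2, 6, -3, -3, 0, -8, -4]].
There the 2×2 minor on rows i ∈ {0, 1}, columns (j,k) ∈ {(0,0), (0,1)} is det [[8, -4], [-4, -6]] = -64 ≠ 0, so this unfolding has rank ≥ 2; CP rank is at least every unfolding rank, so rank(T) ≥ 2. (This is only a lower bound: in general the CP rank may exceed every unfolding rank, so we still need to exhibit 2 rank-1 terms summing to T.)
Upper bound — finding two terms. Write S_k = T[:,:,k] for the frontal slices: S₀ = [[8, -12, 0], [-4, 6, 0]], S₁ = [[-4, 6, 0], [-6, -3, -8]], S₂ = [[-4, 6, 0], [-2, -3, -4]].
If T = a₁ ⊗ b₁ ⊗ c₁ + a₂ ⊗ b₂ ⊗ c₂ then each S_k = c₁[k]·a₁b₁ᵀ + c₂[k]·a₂b₂ᵀ. S₀ and S₁ are linearly independent, so a₁b₁ᵀ and a₂b₂ᵀ must span the same plane of matrices: they are the rank-1 matrices of the form x·S₀ + y·S₁.
The 2×2 minor of x·S₀ + y·S₁ on rows {0,1}, columns {0,1} is −96·xy + 48·y² = (-48)·(2·x − y)(y), vanishing at (x:y) = (1:2) and (1:0).
M₁ = S₀ + 2·S₁ = [[0, 0, 0], [-16, 0, -16]] = (-16)·[0, 1][1, 0, 1]ᵀ and M₂ = S₀ = [[8, -12, 0], [-4, 6, 0]] = 2·[2, -1][2, -3, 0]ᵀ, so take a₁ = [0, 1], b₁ = [1, 0, 1], a₂ = [2, -1], b₂ = [2, -3, 0].
Each slice is an integer combination of E₁ = a₁b₁ᵀ and E₂ = a₂b₂ᵀ: S₀ = 2·E₂, S₁ = −8·E₁ − E₂, S₂ = −4·E₁ − E₂; reading off coefficients, c₁ = [0, -8, -4] and c₂ = [2, -1, -1].
Hence T = [0, 1] ⊗ [1, 0, 1] ⊗ [0, -8, -4] + [2, -1] ⊗ [2, -3, 0] ⊗ [2, -1, -1], so rank(T) ≤ 2.
These bounds meet, so rank(T) = 2.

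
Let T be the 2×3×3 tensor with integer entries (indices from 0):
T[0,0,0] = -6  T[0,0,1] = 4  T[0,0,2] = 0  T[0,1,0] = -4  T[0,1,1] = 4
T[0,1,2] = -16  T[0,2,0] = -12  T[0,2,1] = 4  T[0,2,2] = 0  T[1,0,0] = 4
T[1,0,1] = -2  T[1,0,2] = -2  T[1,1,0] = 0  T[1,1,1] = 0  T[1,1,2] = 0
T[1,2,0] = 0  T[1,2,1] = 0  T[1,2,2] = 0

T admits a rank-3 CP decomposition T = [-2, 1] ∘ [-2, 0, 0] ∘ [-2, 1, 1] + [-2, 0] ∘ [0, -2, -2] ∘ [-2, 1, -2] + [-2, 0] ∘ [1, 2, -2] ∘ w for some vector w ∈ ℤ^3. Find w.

w = [-1, 0, 2]

Subtract the known terms from T to get the rank-1 residual R = [-2, 0] ∘ [1, 2, -2] ∘ w, so R[i,j,k] = a[i]·b[j]·w[k]. Pick indices with nonzero a[0]·b[0] = (-2)·(1) = -2. Only the fibre through (0,0,·) is needed: R[0,0,:] = T[0,0,:] − Σₗ aₗ[0]bₗ[0]cₗ = [-6, 4, 0] − (-2)·(-2)·[-2, 1, 1] − (-2)·(0)·[-2, 1, -2] = [2, 0, -4]. Then w[k] = R[0,0,k] / -2 for each k, giving w = [2, 0, -4] / -2 = [-1, 0, 2].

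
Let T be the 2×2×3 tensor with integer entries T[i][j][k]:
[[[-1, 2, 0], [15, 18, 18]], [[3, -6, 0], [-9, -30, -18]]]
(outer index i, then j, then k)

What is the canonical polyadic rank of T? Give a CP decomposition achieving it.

rank(T) = 2

Lower bound: in the mode-1 unfolding of T (rows indexed by i, columns by (j,k)) the 2×2 minor on rows i ∈ {0, 1}, columns (j,k) ∈ {(0,0), (1,0)} is det [[-1, 15], [3, -9]] = -36 ≠ 0, so that unfolding has rank ≥ 2 and hence rank(T) ≥ 2 (CP rank is at least every unfolding rank, though it can be larger).
Upper bound: with S_k = T[:,:,k], the two rank-1 terms a₁b₁ᵀ, a₂b₂ᵀ are the rank-1 members of the pencil x·S₀ + y·S₁.
det(x·S₀ + y·S₁) is −36·x² + 48·xy + 48·y² = (-12)·(x − 2·y)(3·x + 2·y), vanishing at (x:y) = (2:1) and (2:-3).
M₁ = 2·S₀ + S₁ = [[0, 48], [0, -48]] = 48·[1, -1][0, 1]ᵀ and M₂ = 2·S₀ − 3·S₁ = [[-8, -24], [24, 72]] = (-8)·[1, -3][1, 3]ᵀ, so take a₁ = [1, -1], b₁ = [0, 1], a₂ = [1, -3], b₂ = [1, 3].
Each slice is an integer combination of E₁ = a₁b₁ᵀ and E₂ = a₂b₂ᵀ: S₀ = 18·E₁ − E₂, S₁ = 12·E₁ + 2·E₂, S₂ = 18·E₁; reading off coefficients, c₁ = [18, 12, 18] and c₂ = [-1, 2, 0].
Hence T = [1, -1] ⊗ [0, 1] ⊗ [18, 12, 18] + [1, -3] ⊗ [1, 3] ⊗ [-1, 2, 0], so rank(T) ≤ 2.
These bounds meet, so rank(T) = 2.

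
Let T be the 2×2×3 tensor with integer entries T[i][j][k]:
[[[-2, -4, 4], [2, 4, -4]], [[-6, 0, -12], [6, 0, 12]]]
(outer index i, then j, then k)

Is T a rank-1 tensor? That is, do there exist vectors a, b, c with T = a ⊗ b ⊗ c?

No

The mode-3 unfolding of T (rows indexed by k, columns by (i,j) = (0,0), (0,1), (1,0), (1,1)) is [[-2, 2, -6, 6], [-4, 4, 0, 0], [4, -4, -12, 12]].
There the 2×2 minor on rows k ∈ {0, 1}, columns (i,j) ∈ {(0,0), (1,0)} is det [[-2, -6], [-4, 0]] = -24 ≠ 0, so this unfolding has rank ≥ 2; CP rank is at least every unfolding rank, so rank(T) ≥ 2.
In particular rank(T) ≥ 2 > 1, so T is not rank-1.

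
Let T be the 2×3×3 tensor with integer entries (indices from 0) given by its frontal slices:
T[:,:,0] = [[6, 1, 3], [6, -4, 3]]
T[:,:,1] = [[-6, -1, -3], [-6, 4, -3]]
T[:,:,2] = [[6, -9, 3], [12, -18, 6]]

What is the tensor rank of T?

Lower bound: in the mode-3 unfolding of T (rows indexed by k, columns by (i,j)) the 2×2 minor on rows k ∈ {0, 2}, columns (i,j) ∈ {(0,0), (0,1)} is det [[6, 1], [6, -9]] = -60 ≠ 0, so that unfolding has rank ≥ 2 and hence rank(T) ≥ 2 (CP rank is at least every unfolding rank, though it can be larger).
Upper bound: with S_k = T[:,:,k], the two rank-1 terms a₁b₁ᵀ, a₂b₂ᵀ are the rank-1 members of the pencil x·S₀ + y·S₂.
The 2×2 minor of x·S₀ + y·S₂ on rows {0,1}, columns {0,1} is −30·x² − 90·xy = (-30)·(x + 3·y)(x), vanishing at (x:y) = (3:-1) and (0:1).
M₁ = 3·S₀ − S₂ = [[12, 12, 6], [6, 6, 3]] = 3·[2, 1][2, 2, 1]ᵀ and M₂ = S₂ = [[6, -9, 3], [12, -18, 6]] = 3·[1, 2][2, -3, 1]ᵀ, so take a₁ = [2, 1], b₁ = [2, 2, 1], a₂ = [1, 2], b₂ = [2, -3, 1].
Each slice is an integer combination of E₁ = a₁b₁ᵀ and E₂ = a₂b₂ᵀ: S₀ = E₁ + E₂, S₁ = −E₁ − E₂, S₂ = 3·E₂; reading off coefficients, c₁ = [1, -1, 0] and c₂ = [1, -1, 3].
Hence T = [2, 1] ⊗ [2, 2, 1] ⊗ [1, -1, 0] + [1, 2] ⊗ [2, -3, 1] ⊗ [1, -1, 3], so rank(T) ≤ 2.
These bounds meet, so rank(T) = 2.

2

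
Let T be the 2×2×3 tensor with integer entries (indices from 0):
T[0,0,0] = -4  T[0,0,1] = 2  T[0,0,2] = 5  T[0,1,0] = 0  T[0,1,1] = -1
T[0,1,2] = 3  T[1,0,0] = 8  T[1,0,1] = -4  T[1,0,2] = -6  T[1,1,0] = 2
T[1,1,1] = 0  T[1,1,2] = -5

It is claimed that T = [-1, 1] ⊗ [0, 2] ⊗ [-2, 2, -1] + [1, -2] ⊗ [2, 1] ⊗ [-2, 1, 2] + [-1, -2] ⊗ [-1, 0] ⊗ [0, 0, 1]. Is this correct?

Reconstruct entry (0,1,0) from the claimed factors: Σₗ aₗ[0]bₗ[1]cₗ[0] = (-1)·(2)·(-2) + (1)·(1)·(-2) + (-1)·(0)·(0) = 2, but T[0,1,0] = 0. The claim is false.

No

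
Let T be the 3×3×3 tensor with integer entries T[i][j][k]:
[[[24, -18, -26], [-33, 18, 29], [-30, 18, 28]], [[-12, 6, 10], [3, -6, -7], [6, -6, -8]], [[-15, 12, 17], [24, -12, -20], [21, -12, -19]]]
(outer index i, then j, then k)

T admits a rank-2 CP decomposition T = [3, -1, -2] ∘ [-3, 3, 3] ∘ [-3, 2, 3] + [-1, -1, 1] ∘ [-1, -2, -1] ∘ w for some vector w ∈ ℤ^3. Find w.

w = [-3, 0, 1]

Subtract the known terms from T to get the rank-1 residual R = [-1, -1, 1] ∘ [-1, -2, -1] ∘ w, so R[i,j,k] = a[i]·b[j]·w[k]. Pick indices with nonzero a[0]·b[0] = (-1)·(-1) = 1. Only the fibre through (0,0,·) is needed: R[0,0,:] = T[0,0,:] − Σₗ aₗ[0]bₗ[0]cₗ = [24, -18, -26] − (3)·(-3)·[-3, 2, 3] = [-3, 0, 1]. Then w[k] = R[0,0,k] / 1 for each k, giving w = [-3, 0, 1] / 1 = [-3, 0, 1].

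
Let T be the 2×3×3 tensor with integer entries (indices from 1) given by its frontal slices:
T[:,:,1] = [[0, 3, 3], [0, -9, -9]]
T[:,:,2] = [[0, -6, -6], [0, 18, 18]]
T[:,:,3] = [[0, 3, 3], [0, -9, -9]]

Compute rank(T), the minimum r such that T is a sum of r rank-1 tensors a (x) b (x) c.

Lower bound: T ≠ 0 (e.g. T[1,2,1] = 3), so rank(T) ≥ 1.
Upper bound: if T = a (x) b (x) c then every fibre of T is a multiple of the corresponding factor, so read the factors off the fibres through the nonzero entry T[1,2,1] = 3.
The mode-1 fibre T[:,2,1] = [3, -9] gives a = [1, -3] (primitive direction); the mode-2 fibre T[1,:,1] = [0, 3, 3] gives b = [0, 1, 1]; then c[k] = T[1,2,k] / (a[1]·b[2]) = [3, -6, 3] / 1 = [3, -6, 3].
Expanding [1, -3] (x) [0, 1, 1] (x) [3, -6, 3] reproduces all 18 entries of T, so T = [1, -3] (x) [0, 1, 1] (x) [3, -6, 3] and rank(T) ≤ 1.
These bounds meet, so rank(T) = 1.

1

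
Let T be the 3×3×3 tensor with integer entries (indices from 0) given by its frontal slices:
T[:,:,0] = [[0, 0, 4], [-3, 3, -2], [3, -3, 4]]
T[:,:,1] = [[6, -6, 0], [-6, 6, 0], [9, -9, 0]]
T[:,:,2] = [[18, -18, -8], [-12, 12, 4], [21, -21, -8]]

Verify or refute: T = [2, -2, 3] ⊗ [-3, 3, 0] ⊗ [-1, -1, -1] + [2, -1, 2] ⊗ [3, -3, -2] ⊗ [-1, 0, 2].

Yes

Reconstruct entrywise from the claimed factors. For example, T[1,2,2] = 4 and Σₗ aₗ[1]bₗ[2]cₗ[2] = (-2)·(0)·(-1) + (-1)·(-2)·(2) = 4; checking all 27 entries, every one matches. The claim holds.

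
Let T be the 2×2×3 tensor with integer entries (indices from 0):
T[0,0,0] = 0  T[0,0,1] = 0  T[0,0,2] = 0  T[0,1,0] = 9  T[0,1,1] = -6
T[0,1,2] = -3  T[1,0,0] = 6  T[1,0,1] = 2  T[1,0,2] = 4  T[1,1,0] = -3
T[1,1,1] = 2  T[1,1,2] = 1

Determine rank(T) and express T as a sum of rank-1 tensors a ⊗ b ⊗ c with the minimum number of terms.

rank(T) = 2

Lower bound: the mode-1 unfolding of T (rows indexed by i, columns by (j,k) = (0,0), (0,1), (0,2), (1,0), (1,1), (1,2)) is [[0, 0, 0, 9, -6, -3], [6, 2, 4, -3, 2, 1]].
There the 2×2 minor on rows i ∈ {0, 1}, columns (j,k) ∈ {(0,0), (1,0)} is det [[0, 9], [6, -3]] = -54 ≠ 0, so this unfolding has rank ≥ 2; CP rank is at least every unfolding rank, so rank(T) ≥ 2. (This is only a lower bound: in general the CP rank may exceed every unfolding rank, so we still need to exhibit 2 rank-1 terms summing to T.)
Upper bound — finding two terms. Write S_k = T[:,:,k] for the frontal slices: S₀ = [[0, 9], [6, -3]], S₁ = [[0, -6], [2, 2]], S₂ = [[0, -3], [4, 1]].
If T = a₁ ⊗ b₁ ⊗ c₁ + a₂ ⊗ b₂ ⊗ c₂ then each S_k = c₁[k]·a₁b₁ᵀ + c₂[k]·a₂b₂ᵀ. S₀ and S₁ are linearly independent, so a₁b₁ᵀ and a₂b₂ᵀ must span the same plane of matrices: they are the rank-1 matrices of the form x·S₀ + y·S₁.
det(x·S₀ + y·S₁) is −54·x² + 18·xy + 12·y² = (-6)·(3·x − 2·y)(3·x + y), vanishing at (x:y) = (2:3) and (1:-3).
M₁ = 2·S₀ + 3·S₁ = [[0, 0], [18, 0]] = 18·(0, 1)(1, 0)ᵀ and M₂ = S₀ − 3·S₁ = [[0, 27], [0, -9]] = 9·(3, -1)(0, 1)ᵀ, so take a₁ = (0, 1), b₁ = (1, 0), a₂ = (3, -1), b₂ = (0, 1).
Each slice is an integer combination of E₁ = a₁b₁ᵀ and E₂ = a₂b₂ᵀ: S₀ = 6·E₁ + 3·E₂, S₁ = 2·E₁ − 2·E₂, S₂ = 4·E₁ − E₂; reading off coefficients, c₁ = (6, 2, 4) and c₂ = (3, -2, -1).
Hence T = (0, 1) ⊗ (1, 0) ⊗ (6, 2, 4) + (3, -1) ⊗ (0, 1) ⊗ (3, -2, -1), so rank(T) ≤ 2.
These bounds meet, so rank(T) = 2.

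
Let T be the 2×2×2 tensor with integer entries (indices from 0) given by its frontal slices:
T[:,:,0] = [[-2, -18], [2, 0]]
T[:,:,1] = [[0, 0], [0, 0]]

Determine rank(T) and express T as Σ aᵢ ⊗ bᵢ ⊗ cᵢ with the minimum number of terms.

rank(T) = 2

Lower bound: the mode-2 unfolding of T (rows indexed by j, columns by (i,k) = (0,0), (0,1), (1,0), (1,1)) is [[-2, 0, 2, 0], [-18, 0, 0, 0]].
There the 2×2 minor on rows j ∈ {0, 1}, columns (i,k) ∈ {(0,0), (1,0)} is det [[-2, 2], [-18, 0]] = 36 ≠ 0, so this unfolding has rank ≥ 2; CP rank is at least every unfolding rank, so rank(T) ≥ 2. (This is only a lower bound: in general the CP rank may exceed every unfolding rank, so we still need to exhibit 2 rank-1 terms summing to T.)
Upper bound — finding two terms. Every mode-3 slice of T is a multiple of one matrix: T[:,:,k] = c[k]·M with c = (1, 0) and M = [[-2, -18], [2, 0]] (rows indexed by i, columns by j). So it suffices to write M as a sum of two rank-1 matrices.
Splitting M by its rows (i = 0, 1), M = (1, 0)(-2, -18)ᵀ + (0, 1)(2, 0)ᵀ.
Hence T = (1, 0) ⊗ (-2, -18) ⊗ (1, 0) + (0, 1) ⊗ (2, 0) ⊗ (1, 0), so rank(T) ≤ 2.
These bounds meet, so rank(T) = 2.
Check entry T[1,1,1] = 0: (0)·(-18)·(0) + (1)·(0)·(0) = 0.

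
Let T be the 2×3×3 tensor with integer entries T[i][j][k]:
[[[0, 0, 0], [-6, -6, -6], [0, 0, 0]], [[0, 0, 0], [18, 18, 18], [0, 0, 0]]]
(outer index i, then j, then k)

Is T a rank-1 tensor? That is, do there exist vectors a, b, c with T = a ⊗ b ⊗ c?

If T = a ⊗ b ⊗ c then every fibre of T is a multiple of the corresponding factor, so read the factors off the fibres through the nonzero entry T[0,1,0] = -6.
The mode-1 fibre T[:,1,0] = [-6, 18] gives a = [1, -3] (primitive direction); the mode-2 fibre T[0,:,0] = [0, -6, 0] gives b = [0, 1, 0]; then c[k] = T[0,1,k] / (a[0]·b[1]) = [-6, -6, -6] / 1 = [-6, -6, -6].
Expanding [1, -3] ⊗ [0, 1, 0] ⊗ [-6, -6, -6] reproduces all 18 entries of T, so T = [1, -3] ⊗ [0, 1, 0] ⊗ [-6, -6, -6] and rank(T) ≤ 1.
Equivalently every frontal slice T[:,:,k] is c[k] times the rank-1 matrix [1, -3] ⊗ [0, 1, 0]. So T has rank 1 (it is nonzero).

Yes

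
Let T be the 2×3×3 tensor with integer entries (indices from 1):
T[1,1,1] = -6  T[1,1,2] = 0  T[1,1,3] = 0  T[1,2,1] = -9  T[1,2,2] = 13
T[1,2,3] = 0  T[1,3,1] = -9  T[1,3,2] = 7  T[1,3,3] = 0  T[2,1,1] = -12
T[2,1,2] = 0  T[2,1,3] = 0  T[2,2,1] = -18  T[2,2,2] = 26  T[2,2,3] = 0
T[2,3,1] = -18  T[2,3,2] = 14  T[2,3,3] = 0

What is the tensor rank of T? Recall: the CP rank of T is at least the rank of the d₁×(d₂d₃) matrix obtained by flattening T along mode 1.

2

Lower bound: in the mode-3 unfolding of T (rows indexed by k, columns by (i,j)) the 2×2 minor on rows k ∈ {1, 2}, columns (i,j) ∈ {(1,1), (1,2)} is det [[-6, -9], [0, 13]] = -78 ≠ 0, so that unfolding has rank ≥ 2 and hence rank(T) ≥ 2 (CP rank is at least every unfolding rank, though it can be larger).
Upper bound: T[i,:,:] = a[i]·M for every slice, with a = (1, 2) and M = [[-6, 0, 0], [-9, 13, 0], [-9, 7, 0]] (rows j, columns k).
Column 3 of M is zero, so splitting by the other two columns, M = (-6, -9, -9)(1, 0, 0)ᵀ + (0, 13, 7)(0, 1, 0)ᵀ.
Hence T = (1, 2) ⊗ (-6, -9, -9) ⊗ (1, 0, 0) + (1, 2) ⊗ (0, 13, 7) ⊗ (0, 1, 0), so rank(T) ≤ 2.
These bounds meet, so rank(T) = 2.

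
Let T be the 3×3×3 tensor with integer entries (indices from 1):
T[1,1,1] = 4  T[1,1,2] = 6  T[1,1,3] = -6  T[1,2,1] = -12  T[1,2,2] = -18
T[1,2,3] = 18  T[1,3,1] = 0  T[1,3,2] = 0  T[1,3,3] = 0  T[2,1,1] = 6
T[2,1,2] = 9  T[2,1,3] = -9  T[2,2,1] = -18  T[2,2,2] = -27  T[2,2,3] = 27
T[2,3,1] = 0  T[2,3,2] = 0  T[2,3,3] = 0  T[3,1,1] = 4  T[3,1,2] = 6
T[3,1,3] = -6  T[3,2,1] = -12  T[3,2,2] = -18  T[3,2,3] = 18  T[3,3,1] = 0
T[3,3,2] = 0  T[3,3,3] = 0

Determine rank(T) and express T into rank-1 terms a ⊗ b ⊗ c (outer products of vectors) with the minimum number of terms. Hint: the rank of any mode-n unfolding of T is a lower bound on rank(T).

rank(T) = 1

Lower bound: T ≠ 0 (e.g. T[1,1,1] = 4), so rank(T) ≥ 1.
Upper bound: if T = a ⊗ b ⊗ c then every fibre of T is a multiple of the corresponding factor, so read the factors off the fibres through the nonzero entry T[1,1,1] = 4.
The mode-1 fibre T[:,1,1] = [4, 6, 4] gives a = [2, 3, 2] (primitive direction); the mode-2 fibre T[1,:,1] = [4, -12, 0] gives b = [1, -3, 0]; then c[k] = T[1,1,k] / (a[1]·b[1]) = [4, 6, -6] / 2 = [2, 3, -3].
Expanding [2, 3, 2] ⊗ [1, -3, 0] ⊗ [2, 3, -3] reproduces all 27 entries of T, so T = [2, 3, 2] ⊗ [1, -3, 0] ⊗ [2, 3, -3] and rank(T) ≤ 1.
These bounds meet, so rank(T) = 1.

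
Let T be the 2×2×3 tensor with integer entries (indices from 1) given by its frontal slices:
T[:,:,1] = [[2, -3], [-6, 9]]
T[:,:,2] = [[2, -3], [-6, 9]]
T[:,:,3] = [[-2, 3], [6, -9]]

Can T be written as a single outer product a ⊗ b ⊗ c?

If T = a ⊗ b ⊗ c then every fibre of T is a multiple of the corresponding factor, so read the factors off the fibres through the nonzero entry T[1,1,1] = 2.
The mode-1 fibre T[:,1,1] = [2, -6] gives a = (1, -3) (primitive direction); the mode-2 fibre T[1,:,1] = [2, -3] gives b = (2, -3); then c[k] = T[1,1,k] / (a[1]·b[1]) = [2, 2, -2] / 2 = (1, 1, -1).
Expanding (1, -3) ⊗ (2, -3) ⊗ (1, 1, -1) reproduces all 12 entries of T, so T = (1, -3) ⊗ (2, -3) ⊗ (1, 1, -1) and rank(T) ≤ 1.
Equivalently every frontal slice T[:,:,k] is c[k] times the rank-1 matrix (1, -3) ⊗ (2, -3). So T has rank 1 (it is nonzero).

Yes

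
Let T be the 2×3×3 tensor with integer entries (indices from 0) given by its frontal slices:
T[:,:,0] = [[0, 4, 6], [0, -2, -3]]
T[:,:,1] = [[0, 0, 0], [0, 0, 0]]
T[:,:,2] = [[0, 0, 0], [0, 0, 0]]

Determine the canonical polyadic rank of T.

Lower bound: T ≠ 0 (e.g. T[0,1,0] = 4), so rank(T) ≥ 1.
Upper bound: if T = a ∘ b ∘ c then every fibre of T is a multiple of the corresponding factor, so read the factors off the fibres through the nonzero entry T[0,1,0] = 4.
The mode-1 fibre T[:,1,0] = [4, -2] gives a = [2, -1] (primitive direction); the mode-2 fibre T[0,:,0] = [0, 4, 6] gives b = [0, 2, 3]; then c[k] = T[0,1,k] / (a[0]·b[1]) = [4, 0, 0] / 4 = [1, 0, 0].
Expanding [2, -1] ∘ [0, 2, 3] ∘ [1, 0, 0] reproduces all 18 entries of T, so T = [2, -1] ∘ [0, 2, 3] ∘ [1, 0, 0] and rank(T) ≤ 1.
These bounds meet, so rank(T) = 1.

1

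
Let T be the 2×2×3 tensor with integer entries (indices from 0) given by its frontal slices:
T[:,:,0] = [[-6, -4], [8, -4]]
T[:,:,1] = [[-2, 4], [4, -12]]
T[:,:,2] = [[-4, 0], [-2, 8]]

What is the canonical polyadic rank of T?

Lower bound: the mode-3 unfolding of T (rows indexed by k, columns by (i,j) = (0,0), (0,1), (1,0), (1,1)) is [[-6, -4, 8, -4], [-2, 4, 4, -12], [-4, 0, -2, 8]].
There the 3×3 minor on rows k ∈ {0, 1, 2}, columns (i,j) ∈ {(0,0), (0,1), (1,0)} is det [[-6, -4, 8], [-2, 4, 4], [-4, 0, -2]] = 256 ≠ 0, so this unfolding has rank ≥ 3; CP rank is at least every unfolding rank, so rank(T) ≥ 3. (This is only a lower bound: in general the CP rank may exceed every unfolding rank, so we still need to exhibit 3 rank-1 terms summing to T.)
Upper bound: T is a sum of 3 rank-1 terms, T = (0, 1) (x) (1, -2) (x) (4, 4, -4) + (1, -1) (x) (1, 2) (x) (-2, 2, 0) + (2, -1) (x) (1, 0) (x) (-2, -2, -2) (written with every a and b primitive with positive leading entry and the scale carried by c; CP decompositions are not unique, and this one is verified by expanding entrywise), so rank(T) ≤ 3.
These bounds meet, so rank(T) = 3.
Check entry T[0,0,0] = -6: (0)·(1)·(4) + (1)·(1)·(-2) + (2)·(1)·(-2) = -6.

3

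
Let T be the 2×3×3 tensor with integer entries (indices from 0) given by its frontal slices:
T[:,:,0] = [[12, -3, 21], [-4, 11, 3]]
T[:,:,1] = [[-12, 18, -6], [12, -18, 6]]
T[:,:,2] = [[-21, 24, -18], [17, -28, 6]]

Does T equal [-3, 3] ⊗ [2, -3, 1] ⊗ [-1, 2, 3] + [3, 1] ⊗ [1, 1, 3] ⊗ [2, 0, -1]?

Yes

Reconstruct entrywise from the claimed factors. For example, T[0,1,2] = 24 and Σₗ aₗ[0]bₗ[1]cₗ[2] = (-3)·(-3)·(3) + (3)·(1)·(-1) = 24; checking all 18 entries, every one matches. The claim holds.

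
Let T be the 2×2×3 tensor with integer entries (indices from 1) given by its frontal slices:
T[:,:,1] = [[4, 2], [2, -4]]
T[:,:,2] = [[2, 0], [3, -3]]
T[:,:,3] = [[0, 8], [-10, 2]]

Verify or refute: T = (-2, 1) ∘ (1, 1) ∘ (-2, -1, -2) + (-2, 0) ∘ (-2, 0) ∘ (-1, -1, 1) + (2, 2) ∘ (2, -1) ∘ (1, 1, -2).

Yes

Reconstruct entrywise from the claimed factors. For example, T[2,1,1] = 2 and Σₗ aₗ[2]bₗ[1]cₗ[1] = (1)·(1)·(-2) + (0)·(-2)·(-1) + (2)·(2)·(1) = 2; checking all 12 entries, every one matches. The claim holds.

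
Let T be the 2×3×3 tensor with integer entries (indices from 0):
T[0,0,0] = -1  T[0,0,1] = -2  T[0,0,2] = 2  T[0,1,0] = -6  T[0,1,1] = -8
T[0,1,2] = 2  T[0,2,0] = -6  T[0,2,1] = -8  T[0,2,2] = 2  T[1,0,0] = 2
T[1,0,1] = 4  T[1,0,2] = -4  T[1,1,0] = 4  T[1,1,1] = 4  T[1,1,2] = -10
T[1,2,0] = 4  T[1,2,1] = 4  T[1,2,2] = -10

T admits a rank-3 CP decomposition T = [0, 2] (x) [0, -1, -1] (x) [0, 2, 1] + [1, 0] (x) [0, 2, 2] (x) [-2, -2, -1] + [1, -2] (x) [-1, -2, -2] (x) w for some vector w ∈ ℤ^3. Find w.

Subtract the known terms from T to get the rank-1 residual R = [1, -2] (x) [-1, -2, -2] (x) w, so R[i,j,k] = a[i]·b[j]·w[k]. Pick indices with nonzero a[0]·b[0] = (1)·(-1) = -1. Only the fibre through (0,0,·) is needed: R[0,0,:] = T[0,0,:] − Σₗ aₗ[0]bₗ[0]cₗ = [-1, -2, 2] − (0)·(0)·[0, 2, 1] − (1)·(0)·[-2, -2, -1] = [-1, -2, 2]. Then w[k] = R[0,0,k] / -1 for each k, giving w = [-1, -2, 2] / -1 = [1, 2, -2].

w = [1, 2, -2]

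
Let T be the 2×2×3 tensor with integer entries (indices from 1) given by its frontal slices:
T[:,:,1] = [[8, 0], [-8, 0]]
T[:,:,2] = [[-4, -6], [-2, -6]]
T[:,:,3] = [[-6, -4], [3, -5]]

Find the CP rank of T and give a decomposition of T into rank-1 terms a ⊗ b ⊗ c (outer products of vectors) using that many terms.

rank(T) = 3

Lower bound: the mode-3 unfolding of T (rows indexed by k, columns by (i,j) = (1,1), (1,2), (2,1), (2,2)) is [[8, 0, -8, 0], [-4, -6, -2, -6], [-6, -4, 3, -5]].
There the 3×3 minor on rows k ∈ {1, 2, 3}, columns (i,j) ∈ {(1,1), (1,2), (2,1)} is det [[8, 0, -8], [-4, -6, -2], [-6, -4, 3]] = -48 ≠ 0, so this unfolding has rank ≥ 3; CP rank is at least every unfolding rank, so rank(T) ≥ 3. (Unfolding ranks only ever bound the CP rank from below — rank(T) can be strictly larger than all of them — so the matching upper bound has to come from an explicit 3-term decomposition.)
Upper bound: T is a sum of 3 rank-1 terms, T = [1, -1] ⊗ [1, 0] ⊗ [8, 0, -4] + [1, 2] ⊗ [0, 1] ⊗ [0, -2, -2] + [2, 1] ⊗ [1, 1] ⊗ [0, -2, -1] (one valid choice — decompositions are not unique — normalised so each a, b is primitive with positive first nonzero entry; check it by expanding all entries), so rank(T) ≤ 3.
These bounds meet, so rank(T) = 3.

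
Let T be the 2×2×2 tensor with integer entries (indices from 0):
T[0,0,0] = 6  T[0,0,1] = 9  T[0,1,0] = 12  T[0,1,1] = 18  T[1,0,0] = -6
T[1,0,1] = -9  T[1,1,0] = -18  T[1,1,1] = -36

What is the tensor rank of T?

2

Lower bound: the mode-2 unfolding of T (rows indexed by j, columns by (i,k) = (0,0), (0,1), (1,0), (1,1)) is [[6, 9, -6, -9], [12, 18, -18, -36]].
There the 2×2 minor on rows j ∈ {0, 1}, columns (i,k) ∈ {(0,0), (1,0)} is det [[6, -6], [12, -18]] = -36 ≠ 0, so this unfolding has rank ≥ 2; CP rank is at least every unfolding rank, so rank(T) ≥ 2. (This is only a lower bound: in general the CP rank may exceed every unfolding rank, so we still need to exhibit 2 rank-1 terms summing to T.)
Upper bound — finding two terms. Write S_k = T[:,:,k] for the frontal slices: S₀ = [[6, 12], [-6, -18]], S₁ = [[9, 18], [-9, -36]].
If T = a₁ ⊗ b₁ ⊗ c₁ + a₂ ⊗ b₂ ⊗ c₂ then each S_k = c₁[k]·a₁b₁ᵀ + c₂[k]·a₂b₂ᵀ. S₀ and S₁ are linearly independent, so a₁b₁ᵀ and a₂b₂ᵀ must span the same plane of matrices: they are the rank-1 matrices of the form x·S₀ + y·S₁.
det(x·S₀ + y·S₁) is −36·x² − 162·xy − 162·y² = (-18)·(x + 3·y)(2·x + 3·y), vanishing at (x:y) = (3:-1) and (3:-2).
M₁ = 3·S₀ − S₁ = [[9, 18], [-9, -18]] = 9·[1, -1][1, 2]ᵀ and M₂ = 3·S₀ − 2·S₁ = [[0, 0], [0, 18]] = 18·[0, 1][0, 1]ᵀ, so take a₁ = [1, -1], b₁ = [1, 2], a₂ = [0, 1], b₂ = [0, 1].
Each slice is an integer combination of E₁ = a₁b₁ᵀ and E₂ = a₂b₂ᵀ: S₀ = 6·E₁ − 6·E₂, S₁ = 9·E₁ − 18·E₂; reading off coefficients, c₁ = [6, 9] and c₂ = [-6, -18].
Hence T = [1, -1] ⊗ [1, 2] ⊗ [6, 9] + [0, 1] ⊗ [0, 1] ⊗ [-6, -18], so rank(T) ≤ 2.
These bounds meet, so rank(T) = 2.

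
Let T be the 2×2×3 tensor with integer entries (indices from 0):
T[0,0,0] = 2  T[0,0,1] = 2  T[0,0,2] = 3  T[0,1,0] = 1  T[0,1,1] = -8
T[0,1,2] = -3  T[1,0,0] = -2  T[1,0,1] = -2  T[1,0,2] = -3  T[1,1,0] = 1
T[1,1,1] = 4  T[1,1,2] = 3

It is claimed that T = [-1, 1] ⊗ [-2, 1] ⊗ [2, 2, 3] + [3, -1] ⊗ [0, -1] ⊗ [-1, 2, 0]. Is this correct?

Reconstruct entry (0,0,0) from the claimed factors: Σₗ aₗ[0]bₗ[0]cₗ[0] = (-1)·(-2)·(2) + (3)·(0)·(-1) = 4, but T[0,0,0] = 2. The claim is false.

No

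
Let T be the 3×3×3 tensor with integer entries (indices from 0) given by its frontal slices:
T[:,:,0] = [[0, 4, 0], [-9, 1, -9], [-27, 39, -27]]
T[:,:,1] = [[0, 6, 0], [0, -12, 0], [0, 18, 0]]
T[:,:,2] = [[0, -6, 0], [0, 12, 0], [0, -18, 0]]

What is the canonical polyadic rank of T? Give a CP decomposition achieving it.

rank(T) = 2

Lower bound: in the mode-1 unfolding of T (rows indexed by i, columns by (j,k)) the 2×2 minor on rows i ∈ {0, 1}, columns (j,k) ∈ {(0,0), (1,0)} is det [[0, 4], [-9, 1]] = 36 ≠ 0, so that unfolding has rank ≥ 2 and hence rank(T) ≥ 2 (CP rank is at least every unfolding rank, though it can be larger).
Upper bound: with S_k = T[:,:,k], the two rank-1 terms a₁b₁ᵀ, a₂b₂ᵀ are the rank-1 members of the pencil x·S₀ + y·S₁.
The 2×2 minor of x·S₀ + y·S₁ on rows {0,1}, columns {0,1} is 36·x² + 54·xy = 18·(2·x + 3·y)(x), vanishing at (x:y) = (3:-2) and (0:1).
M₁ = 3·S₀ − 2·S₁ = [[0, 0, 0], [-27, 27, -27], [-81, 81, -81]] = (-27)·[0, 1, 3][1, -1, 1]ᵀ and M₂ = S₁ = [[0, 6, 0], [0, -12, 0], [0, 18, 0]] = 6·[1, -2, 3][0, 1, 0]ᵀ, so take a₁ = [0, 1, 3], b₁ = [1, -1, 1], a₂ = [1, -2, 3], b₂ = [0, 1, 0].
Each slice is an integer combination of E₁ = a₁b₁ᵀ and E₂ = a₂b₂ᵀ: S₀ = −9·E₁ + 4·E₂, S₁ = 6·E₂, S₂ = −6·E₂; reading off coefficients, c₁ = [-9, 0, 0] and c₂ = [4, 6, -6].
Hence T = [0, 1, 3] ⊗ [1, -1, 1] ⊗ [-9, 0, 0] + [1, -2, 3] ⊗ [0, 1, 0] ⊗ [4, 6, -6], so rank(T) ≤ 2.
These bounds meet, so rank(T) = 2.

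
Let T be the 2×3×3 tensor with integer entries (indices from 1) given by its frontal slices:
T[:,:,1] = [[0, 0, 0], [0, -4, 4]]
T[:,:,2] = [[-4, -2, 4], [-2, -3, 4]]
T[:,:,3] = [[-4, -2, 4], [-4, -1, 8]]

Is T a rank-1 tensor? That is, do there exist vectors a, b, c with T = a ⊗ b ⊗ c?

No

The mode-2 unfolding of T (rows indexed by j, columns by (i,k) = (1,1), (1,2), (1,3), (2,1), (2,2), (2,3)) is [[0, -4, -4, 0, -2, -4], [0, -2, -2, -4, -3, -1], [0, 4, 4, 4, 4, 8]].
There the 3×3 minor on rows j ∈ {1, 2, 3}, columns (i,k) ∈ {(1,2), (2,1), (2,3)} is det [[-4, 0, -4], [-2, -4, -1], [4, 4, 8]] = 80 ≠ 0, so this unfolding has rank ≥ 3; CP rank is at least every unfolding rank, so rank(T) ≥ 3.
In particular rank(T) ≥ 3 > 1, so T is not rank-1.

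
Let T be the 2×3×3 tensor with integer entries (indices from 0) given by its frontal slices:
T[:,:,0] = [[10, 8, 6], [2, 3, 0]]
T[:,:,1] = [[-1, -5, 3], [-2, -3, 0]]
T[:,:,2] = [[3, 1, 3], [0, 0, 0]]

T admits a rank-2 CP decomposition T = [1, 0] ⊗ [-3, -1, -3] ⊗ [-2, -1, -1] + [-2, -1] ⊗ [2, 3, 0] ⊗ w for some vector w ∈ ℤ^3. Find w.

Subtract the known terms from T to get the rank-1 residual R = [-2, -1] ⊗ [2, 3, 0] ⊗ w, so R[i,j,k] = a[i]·b[j]·w[k]. Pick indices with nonzero a[0]·b[0] = (-2)·(2) = -4. Only the fibre through (0,0,·) is needed: R[0,0,:] = T[0,0,:] − Σₗ aₗ[0]bₗ[0]cₗ = [10, -1, 3] − (1)·(-3)·[-2, -1, -1] = [4, -4, 0]. Then w[k] = R[0,0,k] / -4 for each k, giving w = [4, -4, 0] / -4 = [-1, 1, 0].

w = [-1, 1, 0]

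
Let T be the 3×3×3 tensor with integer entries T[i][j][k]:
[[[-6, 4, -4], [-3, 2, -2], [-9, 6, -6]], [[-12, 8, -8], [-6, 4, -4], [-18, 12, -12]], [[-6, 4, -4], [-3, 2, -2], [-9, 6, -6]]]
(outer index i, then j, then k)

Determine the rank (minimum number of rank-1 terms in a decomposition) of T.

1

Lower bound: T ≠ 0 (e.g. T[0,0,0] = -6), so rank(T) ≥ 1.
Upper bound: if T = a ∘ b ∘ c then every fibre of T is a multiple of the corresponding factor, so read the factors off the fibres through the nonzero entry T[0,0,0] = -6.
The mode-1 fibre T[:,0,0] = [-6, -12, -6] gives a = [1, 2, 1] (primitive direction); the mode-2 fibre T[0,:,0] = [-6, -3, -9] gives b = [2, 1, 3]; then c[k] = T[0,0,k] / (a[0]·b[0]) = [-6, 4, -4] / 2 = [-3, 2, -2].
Expanding [1, 2, 1] ∘ [2, 1, 3] ∘ [-3, 2, -2] reproduces all 27 entries of T, so T = [1, 2, 1] ∘ [2, 1, 3] ∘ [-3, 2, -2] and rank(T) ≤ 1.
These bounds meet, so rank(T) = 1.
Check entry T[2,1,2] = -2: (1)·(1)·(-2) = -2.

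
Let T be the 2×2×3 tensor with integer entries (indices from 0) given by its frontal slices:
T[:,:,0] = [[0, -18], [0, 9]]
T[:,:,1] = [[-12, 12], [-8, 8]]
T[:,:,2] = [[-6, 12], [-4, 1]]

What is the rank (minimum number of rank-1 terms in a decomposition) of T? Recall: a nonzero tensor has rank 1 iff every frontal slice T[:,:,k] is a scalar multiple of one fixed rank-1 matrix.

2

Lower bound: the mode-3 unfolding of T (rows indexed by k, columns by (i,j) = (0,0), (0,1), (1,0), (1,1)) is [[0, -18, 0, 9], [-12, 12, -8, 8], [-6, 12, -4, 1]].
There the 2×2 minor on rows k ∈ {0, 1}, columns (i,j) ∈ {(0,0), (0,1)} is det [[0, -18], [-12, 12]] = -216 ≠ 0, so this unfolding has rank ≥ 2; CP rank is at least every unfolding rank, so rank(T) ≥ 2. (Unfolding ranks only ever bound the CP rank from below — rank(T) can be strictly larger than all of them — so the matching upper bound has to come from an explicit 2-term decomposition.)
Upper bound — finding two terms. Write S_k = T[:,:,k] for the frontal slices: S₀ = [[0, -18], [0, 9]], S₁ = [[-12, 12], [-8, 8]], S₂ = [[-6, 12], [-4, 1]].
If T = a₁ (x) b₁ (x) c₁ + a₂ (x) b₂ (x) c₂ then each S_k = c₁[k]·a₁b₁ᵀ + c₂[k]·a₂b₂ᵀ. S₀ and S₁ are linearly independent, so a₁b₁ᵀ and a₂b₂ᵀ must span the same plane of matrices: they are the rank-1 matrices of the form x·S₀ + y·S₁.
det(x·S₀ + y·S₁) is −252·xy = (-252)·(y)(x), vanishing at (x:y) = (1:0) and (0:1).
M₁ = S₀ = [[0, -18], [0, 9]] = (-9)·[2, -1][0, 1]ᵀ and M₂ = S₁ = [[-12, 12], [-8, 8]] = (-4)·[3, 2][1, -1]ᵀ, so take a₁ = [2, -1], b₁ = [0, 1], a₂ = [3, 2], b₂ = [1, -1].
Each slice is an integer combination of E₁ = a₁b₁ᵀ and E₂ = a₂b₂ᵀ: S₀ = −9·E₁, S₁ = −4·E₂, S₂ = 3·E₁ − 2·E₂; reading off coefficients, c₁ = [-9, 0, 3] and c₂ = [0, -4, -2].
Hence T = [2, -1] (x) [0, 1] (x) [-9, 0, 3] + [3, 2] (x) [1, -1] (x) [0, -4, -2], so rank(T) ≤ 2.
These bounds meet, so rank(T) = 2.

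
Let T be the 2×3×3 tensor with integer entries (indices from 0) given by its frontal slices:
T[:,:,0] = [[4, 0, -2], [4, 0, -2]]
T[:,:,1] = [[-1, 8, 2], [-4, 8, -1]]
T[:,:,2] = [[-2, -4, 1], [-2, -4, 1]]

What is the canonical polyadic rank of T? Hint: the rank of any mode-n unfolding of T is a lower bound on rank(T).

Lower bound: the mode-3 unfolding of T (rows indexed by k, columns by (i,j) = (0,0), (0,1), (0,2), (1,0), (1,1), (1,2)) is [[4, 0, -2, 4, 0, -2], [-1, 8, 2, -4, 8, -1], [-2, -4, 1, -2, -4, 1]].
There the 3×3 minor on rows k ∈ {0, 1, 2}, columns (i,j) ∈ {(0,0), (0,1), (0,2)} is det [[4, 0, -2], [-1, 8, 2], [-2, -4, 1]] = 24 ≠ 0, so this unfolding has rank ≥ 3; CP rank is at least every unfolding rank, so rank(T) ≥ 3. (This is only a lower bound: in general the CP rank may exceed every unfolding rank, so we still need to exhibit 3 rank-1 terms summing to T.)
Upper bound: T is a sum of 3 rank-1 terms, T = [1, -2] ⊗ [1, 0, 1] ⊗ [0, 1, 0] + [1, 1] ⊗ [0, 1, 0] ⊗ [0, 8, -4] + [1, 1] ⊗ [2, 0, -1] ⊗ [2, -1, -1] (written with every a and b primitive with positive leading entry and the scale carried by c; CP decompositions are not unique, and this one is verified by expanding entrywise), so rank(T) ≤ 3.
These bounds meet, so rank(T) = 3.
Check entry T[0,1,1] = 8: (1)·(0)·(1) + (1)·(1)·(8) + (1)·(0)·(-1) = 8.

3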